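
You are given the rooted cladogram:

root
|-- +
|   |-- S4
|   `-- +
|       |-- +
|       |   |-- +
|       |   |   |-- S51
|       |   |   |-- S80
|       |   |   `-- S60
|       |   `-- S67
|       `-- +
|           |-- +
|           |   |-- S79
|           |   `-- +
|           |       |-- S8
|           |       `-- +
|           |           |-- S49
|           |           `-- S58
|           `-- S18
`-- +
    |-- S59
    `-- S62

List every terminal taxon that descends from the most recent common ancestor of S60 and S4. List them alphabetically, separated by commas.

S18, S4, S49, S51, S58, S60, S67, S79, S8, S80

Tracing S60: it sits inside (S51,S80,S60).
Tracing S4: it sits inside (S4,(((S51,S80,S60),S67),((S79,(S8,(S49,S58))),S18))).
The smallest clade enclosing both is (S4,(((S51,S80,S60),S67),((S79,(S8,(S49,S58))),S18))); the answer is its 10 terminal taxa in alphabetical order.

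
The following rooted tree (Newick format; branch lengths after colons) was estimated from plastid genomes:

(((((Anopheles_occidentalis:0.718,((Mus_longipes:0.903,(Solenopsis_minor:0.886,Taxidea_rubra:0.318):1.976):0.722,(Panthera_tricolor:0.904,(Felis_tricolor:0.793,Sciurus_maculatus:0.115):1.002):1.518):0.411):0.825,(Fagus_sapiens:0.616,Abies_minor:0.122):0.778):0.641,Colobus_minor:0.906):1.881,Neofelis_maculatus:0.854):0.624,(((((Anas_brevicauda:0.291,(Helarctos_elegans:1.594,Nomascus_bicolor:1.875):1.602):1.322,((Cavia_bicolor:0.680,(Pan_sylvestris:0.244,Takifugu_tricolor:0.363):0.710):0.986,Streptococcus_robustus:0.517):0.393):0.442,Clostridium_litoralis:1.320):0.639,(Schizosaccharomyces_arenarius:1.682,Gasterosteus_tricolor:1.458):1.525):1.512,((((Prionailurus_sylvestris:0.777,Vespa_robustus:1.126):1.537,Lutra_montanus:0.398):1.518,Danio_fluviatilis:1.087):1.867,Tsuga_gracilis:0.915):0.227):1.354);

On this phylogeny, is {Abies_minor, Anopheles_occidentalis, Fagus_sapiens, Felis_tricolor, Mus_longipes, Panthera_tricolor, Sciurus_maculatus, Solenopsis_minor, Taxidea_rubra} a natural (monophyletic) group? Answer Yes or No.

Yes

The most recent common ancestor of these taxa subtends ((Anopheles_occidentalis,((Mus_longipes,(Solenopsis_minor,Taxidea_rubra)),(Panthera_tricolor,(Felis_tricolor,Sciurus_maculatus)))),(Fagus_sapiens,Abies_minor)).
That clade has exactly 9 tips — every listed taxon and nothing else — so the group is monophyletic.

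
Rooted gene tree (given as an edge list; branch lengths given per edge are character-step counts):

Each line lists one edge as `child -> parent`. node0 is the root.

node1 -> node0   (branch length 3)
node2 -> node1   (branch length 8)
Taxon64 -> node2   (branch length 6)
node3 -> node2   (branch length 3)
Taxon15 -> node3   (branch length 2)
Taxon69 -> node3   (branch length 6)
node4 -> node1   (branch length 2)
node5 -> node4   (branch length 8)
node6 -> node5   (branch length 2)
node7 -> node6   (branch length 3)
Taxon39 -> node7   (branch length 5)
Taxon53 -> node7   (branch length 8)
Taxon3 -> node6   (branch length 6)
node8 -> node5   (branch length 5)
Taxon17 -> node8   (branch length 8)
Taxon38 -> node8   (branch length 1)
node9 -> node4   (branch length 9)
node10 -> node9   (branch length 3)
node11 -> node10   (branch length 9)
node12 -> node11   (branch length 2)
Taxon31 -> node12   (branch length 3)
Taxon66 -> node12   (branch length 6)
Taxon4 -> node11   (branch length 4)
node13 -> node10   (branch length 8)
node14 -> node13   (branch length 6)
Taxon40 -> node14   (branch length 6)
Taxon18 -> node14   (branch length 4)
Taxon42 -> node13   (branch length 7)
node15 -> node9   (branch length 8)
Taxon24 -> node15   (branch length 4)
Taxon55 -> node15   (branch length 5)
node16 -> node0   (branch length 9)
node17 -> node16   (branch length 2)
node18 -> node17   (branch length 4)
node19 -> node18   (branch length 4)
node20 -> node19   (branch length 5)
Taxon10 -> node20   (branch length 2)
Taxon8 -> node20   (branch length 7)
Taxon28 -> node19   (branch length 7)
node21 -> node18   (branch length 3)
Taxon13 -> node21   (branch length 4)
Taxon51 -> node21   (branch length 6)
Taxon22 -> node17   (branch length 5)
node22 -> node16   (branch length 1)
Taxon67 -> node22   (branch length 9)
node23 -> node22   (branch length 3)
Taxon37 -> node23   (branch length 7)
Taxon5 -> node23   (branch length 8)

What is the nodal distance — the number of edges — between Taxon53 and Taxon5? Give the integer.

The MRCA of Taxon53 and Taxon5 is the root of the tree.
From Taxon53 up to that node: 6 branches. From Taxon5 up to the same node: 4 branches. Total: 6 + 4 = 10.

10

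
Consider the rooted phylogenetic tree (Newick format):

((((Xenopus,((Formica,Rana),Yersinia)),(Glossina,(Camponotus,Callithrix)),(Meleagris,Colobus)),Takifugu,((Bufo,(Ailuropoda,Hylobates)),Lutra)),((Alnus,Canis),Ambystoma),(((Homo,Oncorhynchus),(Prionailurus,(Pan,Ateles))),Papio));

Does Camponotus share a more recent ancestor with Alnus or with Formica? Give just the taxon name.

The MRCA of Camponotus and Formica subtends ((Xenopus,((Formica,Rana),Yersinia)),(Glossina,(Camponotus,Callithrix)),(Meleagris,Colobus)) (9 taxa).
The MRCA of Camponotus and Alnus is the root, subtending the entire tree (23 taxa).
The first is nested inside the second, so Camponotus shares a more recent common ancestor with Formica.

Formica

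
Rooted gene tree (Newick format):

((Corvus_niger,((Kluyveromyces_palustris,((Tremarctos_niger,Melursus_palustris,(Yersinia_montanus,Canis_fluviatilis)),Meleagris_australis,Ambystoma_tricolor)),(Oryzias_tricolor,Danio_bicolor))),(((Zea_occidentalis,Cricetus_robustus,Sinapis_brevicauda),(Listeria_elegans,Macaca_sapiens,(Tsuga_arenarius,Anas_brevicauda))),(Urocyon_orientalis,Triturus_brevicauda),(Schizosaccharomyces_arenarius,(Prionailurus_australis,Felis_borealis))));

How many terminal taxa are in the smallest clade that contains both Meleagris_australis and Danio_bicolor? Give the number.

9

The MRCA of Meleagris_australis and Danio_bicolor is the node subtending ((Kluyveromyces_palustris,((Tremarctos_niger,Melursus_palustris,(Yersinia_montanus,Canis_fluviatilis)),Meleagris_australis,Ambystoma_tricolor)),(Oryzias_tricolor,Danio_bicolor)).
That clade contains 9 terminal taxa: Ambystoma_tricolor, Canis_fluviatilis, Danio_bicolor, Kluyveromyces_palustris, Meleagris_australis, Melursus_palustris, Oryzias_tricolor, Tremarctos_niger, Yersinia_montanus.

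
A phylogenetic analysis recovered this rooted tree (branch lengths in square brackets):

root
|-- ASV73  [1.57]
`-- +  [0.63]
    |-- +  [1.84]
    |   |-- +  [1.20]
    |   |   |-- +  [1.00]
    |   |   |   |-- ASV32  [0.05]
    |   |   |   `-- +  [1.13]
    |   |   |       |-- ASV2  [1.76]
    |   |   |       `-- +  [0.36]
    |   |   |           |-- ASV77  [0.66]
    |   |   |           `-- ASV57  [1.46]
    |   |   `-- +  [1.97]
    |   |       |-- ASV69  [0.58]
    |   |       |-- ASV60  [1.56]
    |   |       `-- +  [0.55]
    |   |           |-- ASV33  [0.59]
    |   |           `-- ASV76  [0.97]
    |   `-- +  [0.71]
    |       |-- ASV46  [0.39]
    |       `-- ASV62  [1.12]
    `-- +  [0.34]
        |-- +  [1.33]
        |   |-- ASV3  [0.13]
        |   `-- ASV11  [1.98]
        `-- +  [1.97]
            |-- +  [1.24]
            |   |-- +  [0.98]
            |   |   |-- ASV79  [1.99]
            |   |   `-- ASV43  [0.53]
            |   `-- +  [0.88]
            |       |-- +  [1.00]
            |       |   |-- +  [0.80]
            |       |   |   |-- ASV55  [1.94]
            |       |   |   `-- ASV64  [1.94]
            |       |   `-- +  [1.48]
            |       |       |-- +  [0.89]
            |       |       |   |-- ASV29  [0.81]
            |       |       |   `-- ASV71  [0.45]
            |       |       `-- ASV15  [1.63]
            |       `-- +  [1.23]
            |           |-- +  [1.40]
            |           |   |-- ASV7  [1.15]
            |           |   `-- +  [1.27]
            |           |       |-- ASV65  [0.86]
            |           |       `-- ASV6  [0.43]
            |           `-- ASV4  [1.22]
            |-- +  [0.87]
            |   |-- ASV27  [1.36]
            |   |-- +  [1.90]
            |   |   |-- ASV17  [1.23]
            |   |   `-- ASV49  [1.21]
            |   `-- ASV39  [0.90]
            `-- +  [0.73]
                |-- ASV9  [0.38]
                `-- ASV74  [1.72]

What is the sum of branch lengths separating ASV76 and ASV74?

The path runs ASV76 → … → MRCA → … → ASV74; the MRCA is the node subtending ((((ASV32,(ASV2,(ASV77,ASV57))),(ASV69,ASV60,(ASV33,ASV76))),(ASV46,ASV62)),((ASV3,ASV11),(((ASV79,ASV43),(((ASV55,ASV64),((ASV29,ASV71),ASV15)),((ASV7,(ASV65,ASV6)),ASV4))),(ASV27,(ASV17,ASV49),ASV39),(ASV9,ASV74)))).
Branch lengths along that path: 0.97 + 0.55 + 1.97 + 1.20 + 1.84 + 0.34 + 1.97 + 0.73 + 1.72 = 11.29.

11.29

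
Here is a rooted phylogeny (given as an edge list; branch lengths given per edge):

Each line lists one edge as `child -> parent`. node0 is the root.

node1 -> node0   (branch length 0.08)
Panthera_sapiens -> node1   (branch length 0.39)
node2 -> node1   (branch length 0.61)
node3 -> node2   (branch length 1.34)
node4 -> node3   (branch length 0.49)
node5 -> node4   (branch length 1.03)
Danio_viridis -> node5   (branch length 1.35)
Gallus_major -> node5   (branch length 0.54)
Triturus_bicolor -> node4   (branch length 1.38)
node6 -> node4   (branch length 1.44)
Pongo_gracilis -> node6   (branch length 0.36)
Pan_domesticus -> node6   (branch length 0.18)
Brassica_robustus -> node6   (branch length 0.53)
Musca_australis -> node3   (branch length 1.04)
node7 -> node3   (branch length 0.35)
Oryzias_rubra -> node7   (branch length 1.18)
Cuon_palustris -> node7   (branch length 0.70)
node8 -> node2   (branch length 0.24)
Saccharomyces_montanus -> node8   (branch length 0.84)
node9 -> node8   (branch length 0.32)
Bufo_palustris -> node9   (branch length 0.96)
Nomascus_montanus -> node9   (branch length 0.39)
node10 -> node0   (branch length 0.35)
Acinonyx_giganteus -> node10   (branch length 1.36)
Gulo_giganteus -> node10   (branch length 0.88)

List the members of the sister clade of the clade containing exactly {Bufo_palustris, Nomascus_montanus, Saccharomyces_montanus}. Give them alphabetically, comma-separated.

The clade containing exactly {Bufo_palustris, Nomascus_montanus, Saccharomyces_montanus} attaches to the tree at the node subtending ((((Danio_viridis,Gallus_major),Triturus_bicolor,(Pongo_gracilis,Pan_domesticus,Brassica_robustus)),Musca_australis,(Oryzias_rubra,Cuon_palustris)),(Saccharomyces_montanus,(Bufo_palustris,Nomascus_montanus))).
The other lineage descending from that same node — the sister group — is (((Danio_viridis,Gallus_major),Triturus_bicolor,(Pongo_gracilis,Pan_domesticus,Brassica_robustus)),Musca_australis,(Oryzias_rubra,Cuon_palustris)); its 9 tips in alphabetical order are the answer.

Brassica_robustus, Cuon_palustris, Danio_viridis, Gallus_major, Musca_australis, Oryzias_rubra, Pan_domesticus, Pongo_gracilis, Triturus_bicolor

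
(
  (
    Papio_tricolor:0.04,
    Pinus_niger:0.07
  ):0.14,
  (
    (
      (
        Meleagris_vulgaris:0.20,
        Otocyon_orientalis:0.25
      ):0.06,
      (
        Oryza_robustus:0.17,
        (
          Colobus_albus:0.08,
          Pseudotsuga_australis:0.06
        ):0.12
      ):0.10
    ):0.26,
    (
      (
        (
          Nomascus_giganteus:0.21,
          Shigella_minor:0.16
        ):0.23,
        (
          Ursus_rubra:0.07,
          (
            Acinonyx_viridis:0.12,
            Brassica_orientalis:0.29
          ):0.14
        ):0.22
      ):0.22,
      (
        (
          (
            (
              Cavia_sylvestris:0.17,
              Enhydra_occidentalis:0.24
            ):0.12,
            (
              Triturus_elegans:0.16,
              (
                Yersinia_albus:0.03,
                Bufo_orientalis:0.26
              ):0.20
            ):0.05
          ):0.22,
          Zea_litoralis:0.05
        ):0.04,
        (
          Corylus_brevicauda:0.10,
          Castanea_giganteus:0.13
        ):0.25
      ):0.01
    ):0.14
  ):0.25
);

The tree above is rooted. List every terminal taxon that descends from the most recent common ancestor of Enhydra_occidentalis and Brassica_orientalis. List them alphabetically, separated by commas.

Acinonyx_viridis, Brassica_orientalis, Bufo_orientalis, Castanea_giganteus, Cavia_sylvestris, Corylus_brevicauda, Enhydra_occidentalis, Nomascus_giganteus, Shigella_minor, Triturus_elegans, Ursus_rubra, Yersinia_albus, Zea_litoralis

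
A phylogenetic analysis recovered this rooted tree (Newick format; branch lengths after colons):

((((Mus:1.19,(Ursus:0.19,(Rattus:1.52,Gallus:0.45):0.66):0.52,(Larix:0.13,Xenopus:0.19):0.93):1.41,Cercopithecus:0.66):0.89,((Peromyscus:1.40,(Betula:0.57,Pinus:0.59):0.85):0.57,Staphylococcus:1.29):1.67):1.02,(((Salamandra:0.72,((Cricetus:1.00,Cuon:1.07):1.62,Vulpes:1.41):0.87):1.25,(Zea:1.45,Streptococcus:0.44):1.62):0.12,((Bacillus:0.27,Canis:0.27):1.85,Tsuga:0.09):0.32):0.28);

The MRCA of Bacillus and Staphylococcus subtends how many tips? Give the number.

The MRCA of Bacillus and Staphylococcus is the root, so the clade is the entire tree.
That clade contains 20 terminal taxa: Bacillus, Betula, Canis, Cercopithecus, Cricetus, Cuon, Gallus, Larix, Mus, Peromyscus, Pinus, Rattus, Salamandra, Staphylococcus, Streptococcus, Tsuga, Ursus, Vulpes, Xenopus, Zea.

20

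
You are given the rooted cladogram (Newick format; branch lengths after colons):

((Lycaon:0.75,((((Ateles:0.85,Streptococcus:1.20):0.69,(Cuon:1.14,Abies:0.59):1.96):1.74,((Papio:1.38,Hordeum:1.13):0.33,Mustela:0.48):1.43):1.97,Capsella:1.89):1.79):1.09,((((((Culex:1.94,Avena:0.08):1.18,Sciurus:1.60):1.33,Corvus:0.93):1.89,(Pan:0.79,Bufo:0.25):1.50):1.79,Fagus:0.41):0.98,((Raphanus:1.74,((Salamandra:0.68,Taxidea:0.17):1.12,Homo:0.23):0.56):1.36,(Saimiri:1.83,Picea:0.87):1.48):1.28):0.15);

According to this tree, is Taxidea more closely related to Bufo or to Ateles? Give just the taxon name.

Bufo

The MRCA of Taxidea and Bufo subtends ((((((Culex,Avena),Sciurus),Corvus),(Pan,Bufo)),Fagus),((Raphanus,((Salamandra,Taxidea),Homo)),(Saimiri,Picea))) (13 taxa).
The MRCA of Taxidea and Ateles is the root, subtending the entire tree (22 taxa).
The first is nested inside the second, so Taxidea shares a more recent common ancestor with Bufo.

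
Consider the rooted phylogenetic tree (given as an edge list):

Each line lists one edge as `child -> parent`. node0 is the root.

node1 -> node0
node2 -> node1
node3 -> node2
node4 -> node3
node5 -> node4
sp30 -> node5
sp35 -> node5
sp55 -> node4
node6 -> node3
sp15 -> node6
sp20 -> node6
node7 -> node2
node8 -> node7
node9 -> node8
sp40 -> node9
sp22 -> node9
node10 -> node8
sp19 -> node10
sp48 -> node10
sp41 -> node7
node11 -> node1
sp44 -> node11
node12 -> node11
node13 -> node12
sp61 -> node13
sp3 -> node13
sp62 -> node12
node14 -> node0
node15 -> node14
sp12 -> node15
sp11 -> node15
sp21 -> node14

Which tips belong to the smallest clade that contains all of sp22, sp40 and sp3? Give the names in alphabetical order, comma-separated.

sp15, sp19, sp20, sp22, sp3, sp30, sp35, sp40, sp41, sp44, sp48, sp55, sp61, sp62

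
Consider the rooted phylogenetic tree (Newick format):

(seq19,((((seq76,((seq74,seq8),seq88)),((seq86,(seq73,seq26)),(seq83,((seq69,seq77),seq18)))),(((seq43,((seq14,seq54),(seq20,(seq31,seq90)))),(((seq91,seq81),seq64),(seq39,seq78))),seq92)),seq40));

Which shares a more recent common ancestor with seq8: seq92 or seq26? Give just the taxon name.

seq26

The MRCA of seq8 and seq26 subtends ((seq76,((seq74,seq8),seq88)),((seq86,(seq73,seq26)),(seq83,((seq69,seq77),seq18)))) (11 taxa).
The MRCA of seq8 and seq92 subtends (((seq76,((seq74,seq8),seq88)),((seq86,(seq73,seq26)),(seq83,((seq69,seq77),seq18)))),(((seq43,((seq14,seq54),(seq20,(seq31,seq90)))),(((seq91,seq81),seq64),(seq39,seq78))),seq92)) (23 taxa).
The first is nested inside the second, so seq8 shares a more recent common ancestor with seq26.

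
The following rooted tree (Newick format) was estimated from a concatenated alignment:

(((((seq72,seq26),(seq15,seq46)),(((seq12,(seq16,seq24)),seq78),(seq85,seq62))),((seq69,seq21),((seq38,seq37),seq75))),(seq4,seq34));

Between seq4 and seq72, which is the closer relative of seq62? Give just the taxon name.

The MRCA of seq62 and seq72 subtends (((seq72,seq26),(seq15,seq46)),(((seq12,(seq16,seq24)),seq78),(seq85,seq62))) (10 taxa).
The MRCA of seq62 and seq4 is the root, subtending the entire tree (17 taxa).
The first is nested inside the second, so seq62 shares a more recent common ancestor with seq72.

seq72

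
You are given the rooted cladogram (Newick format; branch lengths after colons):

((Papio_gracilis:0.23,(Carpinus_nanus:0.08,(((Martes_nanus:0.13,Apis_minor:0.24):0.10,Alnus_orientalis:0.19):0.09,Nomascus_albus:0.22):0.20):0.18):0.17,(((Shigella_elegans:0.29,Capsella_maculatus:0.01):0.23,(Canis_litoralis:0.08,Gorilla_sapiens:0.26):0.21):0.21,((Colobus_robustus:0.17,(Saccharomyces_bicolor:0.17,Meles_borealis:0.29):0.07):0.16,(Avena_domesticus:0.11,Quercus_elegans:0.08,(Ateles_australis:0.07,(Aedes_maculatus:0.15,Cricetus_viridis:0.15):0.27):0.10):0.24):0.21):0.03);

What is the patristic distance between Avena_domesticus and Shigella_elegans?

1.29

The path runs Avena_domesticus → … → MRCA → … → Shigella_elegans; the MRCA is the node subtending (((Shigella_elegans,Capsella_maculatus),(Canis_litoralis,Gorilla_sapiens)),((Colobus_robustus,(Saccharomyces_bicolor,Meles_borealis)),(Avena_domesticus,Quercus_elegans,(Ateles_australis,(Aedes_maculatus,Cricetus_viridis))))).
Branch lengths along that path: 0.11 + 0.24 + 0.21 + 0.21 + 0.23 + 0.29 = 1.29.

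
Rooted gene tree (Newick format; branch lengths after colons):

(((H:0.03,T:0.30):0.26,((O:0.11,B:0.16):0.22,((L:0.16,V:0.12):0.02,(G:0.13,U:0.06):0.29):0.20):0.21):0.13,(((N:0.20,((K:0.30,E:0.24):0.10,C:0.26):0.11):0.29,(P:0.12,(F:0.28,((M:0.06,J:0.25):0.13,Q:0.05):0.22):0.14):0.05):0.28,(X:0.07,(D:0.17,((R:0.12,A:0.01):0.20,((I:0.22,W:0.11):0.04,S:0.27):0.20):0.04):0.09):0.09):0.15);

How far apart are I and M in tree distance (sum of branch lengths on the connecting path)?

1.56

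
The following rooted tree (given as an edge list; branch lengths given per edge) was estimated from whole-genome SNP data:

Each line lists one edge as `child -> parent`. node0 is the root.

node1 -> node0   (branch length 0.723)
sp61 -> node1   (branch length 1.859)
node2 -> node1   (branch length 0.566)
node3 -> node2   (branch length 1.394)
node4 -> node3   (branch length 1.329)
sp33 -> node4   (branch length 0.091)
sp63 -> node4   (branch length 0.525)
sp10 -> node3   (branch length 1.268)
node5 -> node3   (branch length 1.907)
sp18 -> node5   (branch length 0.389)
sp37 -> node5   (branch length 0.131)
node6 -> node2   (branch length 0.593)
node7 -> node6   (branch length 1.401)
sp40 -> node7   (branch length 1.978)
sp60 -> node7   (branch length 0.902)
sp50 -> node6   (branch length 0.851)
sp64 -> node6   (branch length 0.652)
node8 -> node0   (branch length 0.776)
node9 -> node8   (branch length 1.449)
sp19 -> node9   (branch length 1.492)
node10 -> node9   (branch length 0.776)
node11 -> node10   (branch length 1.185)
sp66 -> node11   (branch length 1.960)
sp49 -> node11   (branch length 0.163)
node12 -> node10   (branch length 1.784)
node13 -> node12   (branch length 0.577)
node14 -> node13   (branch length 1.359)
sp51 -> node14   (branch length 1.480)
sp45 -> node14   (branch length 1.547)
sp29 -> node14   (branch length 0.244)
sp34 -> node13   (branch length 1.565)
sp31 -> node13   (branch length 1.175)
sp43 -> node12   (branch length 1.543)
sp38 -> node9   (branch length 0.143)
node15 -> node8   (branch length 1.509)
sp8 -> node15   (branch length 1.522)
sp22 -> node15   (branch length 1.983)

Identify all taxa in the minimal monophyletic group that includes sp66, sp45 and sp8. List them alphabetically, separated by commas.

Tracing sp66: it sits inside (sp66,sp49).
Tracing sp45: it sits inside (sp51,sp45,sp29).
Tracing sp8: it sits inside (sp8,sp22).
The smallest clade enclosing all 3 is ((sp19,((sp66,sp49),(((sp51,sp45,sp29),sp34,sp31),sp43)),sp38),(sp8,sp22)); the answer is its 12 terminal taxa in alphabetical order.

sp19, sp22, sp29, sp31, sp34, sp38, sp43, sp45, sp49, sp51, sp66, sp8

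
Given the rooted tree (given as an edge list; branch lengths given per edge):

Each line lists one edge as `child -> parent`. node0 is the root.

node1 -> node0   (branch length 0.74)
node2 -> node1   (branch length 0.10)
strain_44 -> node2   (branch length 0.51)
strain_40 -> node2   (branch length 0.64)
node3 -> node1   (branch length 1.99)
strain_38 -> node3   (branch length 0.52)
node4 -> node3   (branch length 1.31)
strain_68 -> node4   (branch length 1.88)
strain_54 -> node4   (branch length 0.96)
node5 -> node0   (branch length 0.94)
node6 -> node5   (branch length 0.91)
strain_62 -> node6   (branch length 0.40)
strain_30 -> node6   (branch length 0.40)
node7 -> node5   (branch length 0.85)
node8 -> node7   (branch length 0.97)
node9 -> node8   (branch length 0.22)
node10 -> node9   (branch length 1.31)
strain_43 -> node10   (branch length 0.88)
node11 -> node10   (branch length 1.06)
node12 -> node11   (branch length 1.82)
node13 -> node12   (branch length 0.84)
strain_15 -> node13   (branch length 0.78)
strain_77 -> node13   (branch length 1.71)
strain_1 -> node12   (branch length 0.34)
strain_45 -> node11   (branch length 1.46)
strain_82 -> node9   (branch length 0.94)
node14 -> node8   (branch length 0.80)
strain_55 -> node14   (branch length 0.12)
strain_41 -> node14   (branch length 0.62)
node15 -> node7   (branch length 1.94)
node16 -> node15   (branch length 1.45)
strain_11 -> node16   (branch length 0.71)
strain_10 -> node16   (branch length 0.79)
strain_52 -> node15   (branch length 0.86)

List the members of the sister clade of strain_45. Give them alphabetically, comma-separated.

strain_1, strain_15, strain_77

strain_45 attaches to the tree at the node subtending (((strain_15,strain_77),strain_1),strain_45).
The other lineage descending from that same node — the sister group — is ((strain_15,strain_77),strain_1); its 3 tips in alphabetical order are the answer.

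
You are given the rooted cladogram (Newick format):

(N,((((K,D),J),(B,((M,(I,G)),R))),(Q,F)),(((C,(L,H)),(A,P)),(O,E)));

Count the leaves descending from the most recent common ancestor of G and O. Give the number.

18

The MRCA of G and O is the root, so the clade is the entire tree.
That clade contains 18 terminal taxa: A, B, C, D, E, F, G, H, I, J, K, L, M, N, O, P, Q, R.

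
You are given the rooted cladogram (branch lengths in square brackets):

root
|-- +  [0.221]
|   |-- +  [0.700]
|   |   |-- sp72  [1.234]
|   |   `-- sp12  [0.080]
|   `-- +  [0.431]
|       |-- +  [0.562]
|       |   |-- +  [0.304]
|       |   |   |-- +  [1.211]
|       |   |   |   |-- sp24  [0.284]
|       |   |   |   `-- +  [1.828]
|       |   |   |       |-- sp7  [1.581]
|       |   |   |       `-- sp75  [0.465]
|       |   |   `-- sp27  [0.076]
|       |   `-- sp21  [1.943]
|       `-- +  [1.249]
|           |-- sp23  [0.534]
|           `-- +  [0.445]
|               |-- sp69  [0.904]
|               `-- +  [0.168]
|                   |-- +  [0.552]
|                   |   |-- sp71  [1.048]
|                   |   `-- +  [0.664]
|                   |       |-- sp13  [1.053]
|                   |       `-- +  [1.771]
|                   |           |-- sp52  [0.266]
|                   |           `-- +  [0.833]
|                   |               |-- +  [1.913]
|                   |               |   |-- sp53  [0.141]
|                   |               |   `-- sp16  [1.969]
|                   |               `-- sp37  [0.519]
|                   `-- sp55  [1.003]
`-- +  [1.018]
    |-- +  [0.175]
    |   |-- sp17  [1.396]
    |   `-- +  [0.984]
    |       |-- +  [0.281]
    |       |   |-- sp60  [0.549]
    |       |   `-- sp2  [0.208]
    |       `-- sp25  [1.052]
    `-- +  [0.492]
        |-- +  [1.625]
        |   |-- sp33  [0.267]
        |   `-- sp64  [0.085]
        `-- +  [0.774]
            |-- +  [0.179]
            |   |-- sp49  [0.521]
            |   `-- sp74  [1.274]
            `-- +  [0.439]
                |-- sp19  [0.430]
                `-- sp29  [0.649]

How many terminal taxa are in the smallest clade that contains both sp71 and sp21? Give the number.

The MRCA of sp71 and sp21 is the node subtending ((((sp24,(sp7,sp75)),sp27),sp21),(sp23,(sp69,((sp71,(sp13,(sp52,((sp53,sp16),sp37)))),sp55)))).
That clade contains 14 terminal taxa: sp13, sp16, sp21, sp23, sp24, sp27, sp37, sp52, sp53, sp55, sp69, sp7, sp71, sp75.

14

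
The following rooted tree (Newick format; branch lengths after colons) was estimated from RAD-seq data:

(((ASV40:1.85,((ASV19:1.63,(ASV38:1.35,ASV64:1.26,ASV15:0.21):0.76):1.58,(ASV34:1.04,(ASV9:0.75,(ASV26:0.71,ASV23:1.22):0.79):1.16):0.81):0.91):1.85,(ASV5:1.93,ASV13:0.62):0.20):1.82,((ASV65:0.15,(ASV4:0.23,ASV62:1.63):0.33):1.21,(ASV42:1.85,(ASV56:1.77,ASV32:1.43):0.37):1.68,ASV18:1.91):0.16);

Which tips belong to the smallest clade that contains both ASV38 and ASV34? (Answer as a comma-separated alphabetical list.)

ASV15, ASV19, ASV23, ASV26, ASV34, ASV38, ASV64, ASV9

Tracing ASV38: it sits inside (ASV38,ASV64,ASV15).
Tracing ASV34: it sits inside (ASV34,(ASV9,(ASV26,ASV23))).
The smallest clade enclosing both is ((ASV19,(ASV38,ASV64,ASV15)),(ASV34,(ASV9,(ASV26,ASV23)))); the answer is its 8 terminal taxa in alphabetical order.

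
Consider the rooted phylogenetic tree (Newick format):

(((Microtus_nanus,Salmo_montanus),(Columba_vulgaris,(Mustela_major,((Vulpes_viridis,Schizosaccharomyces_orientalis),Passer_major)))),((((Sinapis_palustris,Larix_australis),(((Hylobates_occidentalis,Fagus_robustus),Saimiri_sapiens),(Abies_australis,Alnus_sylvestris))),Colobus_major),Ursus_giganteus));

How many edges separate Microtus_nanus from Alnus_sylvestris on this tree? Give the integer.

The MRCA of Microtus_nanus and Alnus_sylvestris is the root of the tree.
From Microtus_nanus up to that node: 3 branches. From Alnus_sylvestris up to the same node: 6 branches. Total: 3 + 6 = 9.

9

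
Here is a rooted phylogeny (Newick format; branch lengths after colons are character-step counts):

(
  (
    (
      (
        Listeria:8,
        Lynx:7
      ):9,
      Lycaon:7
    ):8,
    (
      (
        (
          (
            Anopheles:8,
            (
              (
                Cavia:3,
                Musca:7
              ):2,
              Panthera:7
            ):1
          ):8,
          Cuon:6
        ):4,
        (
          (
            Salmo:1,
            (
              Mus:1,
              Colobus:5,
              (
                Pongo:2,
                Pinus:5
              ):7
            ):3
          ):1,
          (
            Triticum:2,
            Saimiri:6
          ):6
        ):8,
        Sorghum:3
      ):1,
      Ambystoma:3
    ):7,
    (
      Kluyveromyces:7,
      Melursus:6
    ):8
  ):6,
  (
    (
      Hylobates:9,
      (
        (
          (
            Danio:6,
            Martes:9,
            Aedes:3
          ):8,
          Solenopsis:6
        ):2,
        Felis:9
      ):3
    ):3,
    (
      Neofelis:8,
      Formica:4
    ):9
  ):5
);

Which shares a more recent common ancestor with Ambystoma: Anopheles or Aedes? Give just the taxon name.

Anopheles

The MRCA of Ambystoma and Anopheles subtends ((((Anopheles,((Cavia,Musca),Panthera)),Cuon),((Salmo,(Mus,Colobus,(Pongo,Pinus))),(Triticum,Saimiri)),Sorghum),Ambystoma) (14 taxa).
The MRCA of Ambystoma and Aedes is the root, subtending the entire tree (27 taxa).
The first is nested inside the second, so Ambystoma shares a more recent common ancestor with Anopheles.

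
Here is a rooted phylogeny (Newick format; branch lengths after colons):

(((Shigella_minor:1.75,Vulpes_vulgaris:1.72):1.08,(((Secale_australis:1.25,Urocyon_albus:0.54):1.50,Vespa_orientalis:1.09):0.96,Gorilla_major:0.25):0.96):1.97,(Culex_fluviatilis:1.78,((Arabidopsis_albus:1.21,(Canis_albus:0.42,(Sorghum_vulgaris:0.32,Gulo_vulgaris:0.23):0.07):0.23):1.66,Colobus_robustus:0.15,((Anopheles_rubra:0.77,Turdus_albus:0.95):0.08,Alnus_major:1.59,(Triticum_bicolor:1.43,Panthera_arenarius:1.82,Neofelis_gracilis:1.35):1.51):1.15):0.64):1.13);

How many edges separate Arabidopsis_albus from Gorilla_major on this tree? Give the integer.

7

The MRCA of Arabidopsis_albus and Gorilla_major is the root of the tree.
From Arabidopsis_albus up to that node: 4 branches. From Gorilla_major up to the same node: 3 branches. Total: 4 + 3 = 7.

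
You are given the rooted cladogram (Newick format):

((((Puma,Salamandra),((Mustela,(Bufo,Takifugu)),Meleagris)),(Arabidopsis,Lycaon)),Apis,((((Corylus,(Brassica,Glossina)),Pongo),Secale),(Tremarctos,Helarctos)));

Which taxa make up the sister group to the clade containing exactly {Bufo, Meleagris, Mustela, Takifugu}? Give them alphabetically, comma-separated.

Puma, Salamandra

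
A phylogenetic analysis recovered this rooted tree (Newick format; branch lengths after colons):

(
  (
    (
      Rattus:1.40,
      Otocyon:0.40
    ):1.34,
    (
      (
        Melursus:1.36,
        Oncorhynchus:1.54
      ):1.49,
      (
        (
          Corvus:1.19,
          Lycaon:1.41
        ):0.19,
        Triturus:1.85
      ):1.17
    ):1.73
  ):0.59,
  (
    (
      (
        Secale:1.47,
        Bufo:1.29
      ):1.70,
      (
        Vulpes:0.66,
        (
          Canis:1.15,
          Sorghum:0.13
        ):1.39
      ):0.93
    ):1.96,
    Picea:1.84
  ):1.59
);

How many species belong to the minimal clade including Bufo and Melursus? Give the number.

The MRCA of Bufo and Melursus is the root, so the clade is the entire tree.
That clade contains 13 terminal taxa: Bufo, Canis, Corvus, Lycaon, Melursus, Oncorhynchus, Otocyon, Picea, Rattus, Secale, Sorghum, Triturus, Vulpes.

13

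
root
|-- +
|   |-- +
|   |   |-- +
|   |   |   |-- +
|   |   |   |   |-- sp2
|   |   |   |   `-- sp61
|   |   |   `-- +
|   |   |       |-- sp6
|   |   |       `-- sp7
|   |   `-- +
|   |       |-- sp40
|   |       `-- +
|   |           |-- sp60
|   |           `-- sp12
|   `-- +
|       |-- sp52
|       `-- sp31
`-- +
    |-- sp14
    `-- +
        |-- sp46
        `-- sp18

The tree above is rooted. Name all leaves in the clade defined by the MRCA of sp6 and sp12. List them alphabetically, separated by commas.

Tracing sp6: it sits inside (sp6,sp7).
Tracing sp12: it sits inside (sp60,sp12).
The smallest clade enclosing both is (((sp2,sp61),(sp6,sp7)),(sp40,(sp60,sp12))); the answer is its 7 terminal taxa in alphabetical order.

sp12, sp2, sp40, sp6, sp60, sp61, sp7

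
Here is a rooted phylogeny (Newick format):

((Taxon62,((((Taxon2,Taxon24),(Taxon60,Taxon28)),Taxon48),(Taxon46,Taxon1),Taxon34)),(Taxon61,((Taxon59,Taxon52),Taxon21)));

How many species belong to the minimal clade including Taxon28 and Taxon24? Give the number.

The MRCA of Taxon28 and Taxon24 is the node subtending ((Taxon2,Taxon24),(Taxon60,Taxon28)).
That clade contains 4 terminal taxa: Taxon2, Taxon24, Taxon28, Taxon60.

4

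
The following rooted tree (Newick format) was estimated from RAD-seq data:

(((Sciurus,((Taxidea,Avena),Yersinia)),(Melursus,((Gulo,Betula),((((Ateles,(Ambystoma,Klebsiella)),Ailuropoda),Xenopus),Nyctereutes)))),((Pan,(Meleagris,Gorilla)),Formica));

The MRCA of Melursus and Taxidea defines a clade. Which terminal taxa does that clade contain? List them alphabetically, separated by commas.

Tracing Melursus: it sits inside (Melursus,((Gulo,Betula),((((Ateles,(Ambystoma,Klebsiella)),Ailuropoda),Xenopus),Nyctereutes))).
Tracing Taxidea: it sits inside (Taxidea,Avena).
The smallest clade enclosing both is ((Sciurus,((Taxidea,Avena),Yersinia)),(Melursus,((Gulo,Betula),((((Ateles,(Ambystoma,Klebsiella)),Ailuropoda),Xenopus),Nyctereutes)))); the answer is its 13 terminal taxa in alphabetical order.

Ailuropoda, Ambystoma, Ateles, Avena, Betula, Gulo, Klebsiella, Melursus, Nyctereutes, Sciurus, Taxidea, Xenopus, Yersinia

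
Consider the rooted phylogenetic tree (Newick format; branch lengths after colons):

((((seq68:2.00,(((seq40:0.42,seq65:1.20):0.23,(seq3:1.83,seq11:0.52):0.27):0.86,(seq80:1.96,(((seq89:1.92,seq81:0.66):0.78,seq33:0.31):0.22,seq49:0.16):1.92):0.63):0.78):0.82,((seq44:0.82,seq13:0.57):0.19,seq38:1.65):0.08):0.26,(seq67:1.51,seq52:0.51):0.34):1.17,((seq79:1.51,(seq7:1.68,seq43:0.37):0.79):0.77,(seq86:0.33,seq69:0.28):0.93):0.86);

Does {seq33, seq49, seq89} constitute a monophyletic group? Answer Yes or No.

The MRCA of the listed taxa subtends (((seq89,seq81),seq33),seq49).
That clade also contains seq81, which is not in the proposed group, so the group is not monophyletic.

No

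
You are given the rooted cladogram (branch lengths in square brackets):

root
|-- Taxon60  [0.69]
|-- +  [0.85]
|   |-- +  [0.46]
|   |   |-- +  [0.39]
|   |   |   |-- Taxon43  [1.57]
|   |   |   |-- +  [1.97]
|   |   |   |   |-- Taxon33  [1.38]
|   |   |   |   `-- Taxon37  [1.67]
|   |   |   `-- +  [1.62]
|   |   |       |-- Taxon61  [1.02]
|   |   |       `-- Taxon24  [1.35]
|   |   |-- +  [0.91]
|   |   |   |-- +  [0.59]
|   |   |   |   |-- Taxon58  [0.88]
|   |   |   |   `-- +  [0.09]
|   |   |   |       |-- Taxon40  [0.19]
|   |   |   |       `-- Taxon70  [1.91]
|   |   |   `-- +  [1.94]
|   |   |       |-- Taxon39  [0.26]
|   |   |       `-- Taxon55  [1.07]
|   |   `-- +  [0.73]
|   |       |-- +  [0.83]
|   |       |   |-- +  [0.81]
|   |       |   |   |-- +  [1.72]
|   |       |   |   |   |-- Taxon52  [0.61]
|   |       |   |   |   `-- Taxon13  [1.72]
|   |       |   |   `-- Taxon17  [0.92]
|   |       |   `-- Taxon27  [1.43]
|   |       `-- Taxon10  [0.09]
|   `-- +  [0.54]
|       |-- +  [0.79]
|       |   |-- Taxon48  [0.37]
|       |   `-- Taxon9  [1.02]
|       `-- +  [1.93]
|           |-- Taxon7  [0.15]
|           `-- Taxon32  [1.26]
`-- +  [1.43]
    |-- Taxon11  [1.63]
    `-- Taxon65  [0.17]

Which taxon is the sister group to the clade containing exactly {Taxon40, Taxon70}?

Taxon58

The clade containing exactly {Taxon40, Taxon70} attaches to the tree at the node subtending (Taxon58,(Taxon40,Taxon70)).
The other lineage descending from that same node — the sister group — is the single tip Taxon58.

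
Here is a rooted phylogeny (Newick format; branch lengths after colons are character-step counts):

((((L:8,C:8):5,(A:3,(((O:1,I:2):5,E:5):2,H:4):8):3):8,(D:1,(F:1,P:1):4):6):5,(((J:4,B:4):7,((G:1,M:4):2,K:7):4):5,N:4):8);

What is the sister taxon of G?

M

G attaches to the tree at the node subtending (G,M).
The other lineage descending from that same node — the sister group — is the single tip M.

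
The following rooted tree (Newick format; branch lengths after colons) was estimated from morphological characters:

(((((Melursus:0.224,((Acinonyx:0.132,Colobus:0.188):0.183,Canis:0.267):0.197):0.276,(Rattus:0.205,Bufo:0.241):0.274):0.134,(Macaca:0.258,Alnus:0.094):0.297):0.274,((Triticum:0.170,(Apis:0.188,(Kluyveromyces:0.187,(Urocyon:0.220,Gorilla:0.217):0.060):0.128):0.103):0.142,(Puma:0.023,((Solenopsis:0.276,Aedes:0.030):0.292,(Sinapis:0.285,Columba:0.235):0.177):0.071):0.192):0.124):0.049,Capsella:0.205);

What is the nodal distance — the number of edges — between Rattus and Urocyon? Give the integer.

10

The MRCA of Rattus and Urocyon is the node subtending ((((Melursus,((Acinonyx,Colobus),Canis)),(Rattus,Bufo)),(Macaca,Alnus)),((Triticum,(Apis,(Kluyveromyces,(Urocyon,Gorilla)))),(Puma,((Solenopsis,Aedes),(Sinapis,Columba))))).
From Rattus up to that node: 4 branches. From Urocyon up to the same node: 6 branches. Total: 4 + 6 = 10.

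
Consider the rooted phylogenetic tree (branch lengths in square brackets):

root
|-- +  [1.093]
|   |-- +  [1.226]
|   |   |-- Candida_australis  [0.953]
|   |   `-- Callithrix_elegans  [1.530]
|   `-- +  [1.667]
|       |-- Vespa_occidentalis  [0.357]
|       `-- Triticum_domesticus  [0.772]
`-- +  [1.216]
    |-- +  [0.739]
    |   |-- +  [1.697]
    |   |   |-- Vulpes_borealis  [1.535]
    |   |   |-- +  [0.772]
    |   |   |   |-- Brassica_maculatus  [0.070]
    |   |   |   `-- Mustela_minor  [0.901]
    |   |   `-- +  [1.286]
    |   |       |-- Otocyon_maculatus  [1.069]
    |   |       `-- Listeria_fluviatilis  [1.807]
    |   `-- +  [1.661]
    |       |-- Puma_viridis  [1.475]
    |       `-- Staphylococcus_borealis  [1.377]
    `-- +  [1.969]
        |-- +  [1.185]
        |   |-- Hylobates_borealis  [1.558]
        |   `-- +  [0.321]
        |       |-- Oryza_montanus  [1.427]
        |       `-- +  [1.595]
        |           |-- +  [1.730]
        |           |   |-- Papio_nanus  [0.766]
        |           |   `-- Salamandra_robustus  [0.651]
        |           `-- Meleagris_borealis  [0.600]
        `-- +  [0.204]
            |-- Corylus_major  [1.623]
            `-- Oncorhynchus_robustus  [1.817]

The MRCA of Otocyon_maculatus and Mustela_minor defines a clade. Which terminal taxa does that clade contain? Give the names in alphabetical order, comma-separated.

Tracing Otocyon_maculatus: it sits inside (Otocyon_maculatus,Listeria_fluviatilis).
Tracing Mustela_minor: it sits inside (Brassica_maculatus,Mustela_minor).
The smallest clade enclosing both is (Vulpes_borealis,(Brassica_maculatus,Mustela_minor),(Otocyon_maculatus,Listeria_fluviatilis)); the answer is its 5 terminal taxa in alphabetical order.

Brassica_maculatus, Listeria_fluviatilis, Mustela_minor, Otocyon_maculatus, Vulpes_borealis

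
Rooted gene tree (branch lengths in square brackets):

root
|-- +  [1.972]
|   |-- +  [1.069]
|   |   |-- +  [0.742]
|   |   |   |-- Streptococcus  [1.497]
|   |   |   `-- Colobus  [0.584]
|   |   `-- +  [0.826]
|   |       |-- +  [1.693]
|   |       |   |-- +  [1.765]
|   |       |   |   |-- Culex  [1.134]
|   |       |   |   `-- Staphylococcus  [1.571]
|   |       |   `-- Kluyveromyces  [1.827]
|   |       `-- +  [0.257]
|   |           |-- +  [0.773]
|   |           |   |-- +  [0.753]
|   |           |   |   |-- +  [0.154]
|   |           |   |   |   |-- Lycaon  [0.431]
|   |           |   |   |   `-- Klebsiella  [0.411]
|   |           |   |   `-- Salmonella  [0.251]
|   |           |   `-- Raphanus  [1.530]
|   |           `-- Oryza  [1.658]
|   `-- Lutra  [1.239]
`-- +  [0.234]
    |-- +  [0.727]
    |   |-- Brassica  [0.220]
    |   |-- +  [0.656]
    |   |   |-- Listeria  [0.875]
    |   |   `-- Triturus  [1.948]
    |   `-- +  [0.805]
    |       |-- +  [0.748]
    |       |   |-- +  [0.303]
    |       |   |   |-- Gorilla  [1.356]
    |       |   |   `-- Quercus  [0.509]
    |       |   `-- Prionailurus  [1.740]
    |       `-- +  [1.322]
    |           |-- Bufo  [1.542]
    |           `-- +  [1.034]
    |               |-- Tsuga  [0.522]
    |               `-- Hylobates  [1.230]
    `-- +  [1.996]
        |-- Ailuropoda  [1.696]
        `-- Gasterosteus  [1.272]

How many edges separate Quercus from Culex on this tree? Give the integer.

12

The MRCA of Quercus and Culex is the root of the tree.
From Quercus up to that node: 6 branches. From Culex up to the same node: 6 branches. Total: 6 + 6 = 12.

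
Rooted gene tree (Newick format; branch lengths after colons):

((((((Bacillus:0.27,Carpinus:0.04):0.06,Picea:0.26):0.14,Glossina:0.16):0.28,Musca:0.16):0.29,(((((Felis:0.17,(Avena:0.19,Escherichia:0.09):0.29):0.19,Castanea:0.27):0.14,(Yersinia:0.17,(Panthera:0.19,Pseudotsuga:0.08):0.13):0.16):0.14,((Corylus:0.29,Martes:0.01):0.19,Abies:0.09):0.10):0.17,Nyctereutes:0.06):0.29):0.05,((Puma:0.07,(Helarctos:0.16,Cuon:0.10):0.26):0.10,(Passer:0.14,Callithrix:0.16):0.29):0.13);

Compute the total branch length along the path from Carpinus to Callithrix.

The path runs Carpinus → … → MRCA → … → Callithrix; the MRCA is the root of the tree.
Branch lengths along that path: 0.04 + 0.06 + 0.14 + 0.28 + 0.29 + 0.05 + 0.13 + 0.29 + 0.16 = 1.44.

1.44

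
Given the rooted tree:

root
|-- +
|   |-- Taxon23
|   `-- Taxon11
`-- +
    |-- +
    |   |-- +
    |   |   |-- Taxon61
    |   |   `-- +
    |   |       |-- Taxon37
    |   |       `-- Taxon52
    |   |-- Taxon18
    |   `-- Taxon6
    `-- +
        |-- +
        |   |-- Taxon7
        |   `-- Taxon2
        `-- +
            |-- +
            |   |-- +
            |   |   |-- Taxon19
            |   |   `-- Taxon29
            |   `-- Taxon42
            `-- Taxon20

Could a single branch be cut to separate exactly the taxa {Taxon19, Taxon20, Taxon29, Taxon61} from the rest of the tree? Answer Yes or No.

The MRCA of the listed taxa subtends (((Taxon61,(Taxon37,Taxon52)),Taxon18,Taxon6),((Taxon7,Taxon2),(((Taxon19,Taxon29),Taxon42),Taxon20))).
That clade also contains Taxon18, Taxon2, Taxon37, Taxon42, Taxon52, Taxon6, Taxon7, which are not in the proposed group, so the group is not monophyletic.

No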